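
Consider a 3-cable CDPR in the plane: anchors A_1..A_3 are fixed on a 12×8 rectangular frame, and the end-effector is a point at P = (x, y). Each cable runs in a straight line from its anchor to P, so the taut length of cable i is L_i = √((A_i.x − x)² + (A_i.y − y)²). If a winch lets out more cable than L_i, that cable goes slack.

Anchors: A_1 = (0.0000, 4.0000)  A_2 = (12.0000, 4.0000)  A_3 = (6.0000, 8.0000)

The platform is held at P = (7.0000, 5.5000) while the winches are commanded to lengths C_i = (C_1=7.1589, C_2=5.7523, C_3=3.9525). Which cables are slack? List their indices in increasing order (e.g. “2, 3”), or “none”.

2, 3

cable 1: √((-7.0000)²+(-1.5000)²)=7.1589, C_1=7.1589: taut
cable 2: √((5.0000)²+(-1.5000)²)=5.2202, C_2=5.7523: slack
cable 3: √((-1.0000)²+(2.5000)²)=2.6926, C_3=3.9525: slack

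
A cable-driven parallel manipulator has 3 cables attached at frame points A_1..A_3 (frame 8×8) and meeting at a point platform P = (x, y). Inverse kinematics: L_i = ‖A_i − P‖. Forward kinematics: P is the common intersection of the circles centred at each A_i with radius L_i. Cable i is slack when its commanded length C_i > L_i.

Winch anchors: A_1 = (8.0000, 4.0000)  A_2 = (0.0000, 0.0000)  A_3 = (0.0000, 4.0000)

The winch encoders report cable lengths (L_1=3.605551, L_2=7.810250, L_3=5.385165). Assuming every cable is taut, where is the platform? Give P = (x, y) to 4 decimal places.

expand ‖A_i−P‖²=L_i² and subtract eq 1 (k_i ≔ ‖A_i‖²−L_i²)
k_1 = 64.0000+16.0000−13.0000 = 67.0000
eq1−eq2 → [16.0000  8.0000]·P = 128.0000
eq1−eq3 → [16.0000  0.0000]·P = 80.0000
2×2 solve → P = (5.0000, 6.0000)

(5.0000, 6.0000)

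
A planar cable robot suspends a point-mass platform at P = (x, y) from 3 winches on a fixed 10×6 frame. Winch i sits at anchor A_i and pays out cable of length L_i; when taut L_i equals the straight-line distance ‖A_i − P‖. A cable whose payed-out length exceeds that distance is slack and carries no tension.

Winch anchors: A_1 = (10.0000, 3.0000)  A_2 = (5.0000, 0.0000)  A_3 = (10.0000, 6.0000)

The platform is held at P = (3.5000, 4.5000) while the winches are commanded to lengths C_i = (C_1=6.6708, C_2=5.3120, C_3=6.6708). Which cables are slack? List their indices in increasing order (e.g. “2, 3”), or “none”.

2

i=1: geometric 6.6708 vs commanded 6.6708 ⇒ taut
i=2: geometric 4.7434 vs commanded 5.3120 ⇒ slack
i=3: geometric 6.6708 vs commanded 6.6708 ⇒ taut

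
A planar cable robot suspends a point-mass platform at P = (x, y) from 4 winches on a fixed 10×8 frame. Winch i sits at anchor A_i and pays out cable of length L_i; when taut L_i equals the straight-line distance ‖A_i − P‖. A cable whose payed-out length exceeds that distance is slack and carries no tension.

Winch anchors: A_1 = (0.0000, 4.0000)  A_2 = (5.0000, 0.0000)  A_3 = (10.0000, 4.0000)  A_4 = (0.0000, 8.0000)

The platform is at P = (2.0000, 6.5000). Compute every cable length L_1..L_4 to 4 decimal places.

(3.2016, 7.1589, 8.3815, 2.5000)

L_1 = √((0.0000−2.0000)² + (4.0000−6.5000)²) = 3.2016
L_2 = √((5.0000−2.0000)² + (0.0000−6.5000)²) = 7.1589
L_3 = √((10.0000−2.0000)² + (4.0000−6.5000)²) = 8.3815
L_4 = √((0.0000−2.0000)² + (8.0000−6.5000)²) = 2.5000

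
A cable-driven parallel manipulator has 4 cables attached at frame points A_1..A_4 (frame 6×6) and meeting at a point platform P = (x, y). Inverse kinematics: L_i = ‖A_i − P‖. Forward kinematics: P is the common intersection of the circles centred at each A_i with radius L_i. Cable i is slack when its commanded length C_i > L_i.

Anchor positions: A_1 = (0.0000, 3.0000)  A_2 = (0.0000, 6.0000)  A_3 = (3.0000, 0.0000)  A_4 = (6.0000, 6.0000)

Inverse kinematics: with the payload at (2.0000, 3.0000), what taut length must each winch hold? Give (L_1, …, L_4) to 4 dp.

L_1 = √((0.0000−2.0000)² + (3.0000−3.0000)²) = 2.0000
L_2 = √((0.0000−2.0000)² + (6.0000−3.0000)²) = 3.6056
L_3 = √((3.0000−2.0000)² + (0.0000−3.0000)²) = 3.1623
L_4 = √((6.0000−2.0000)² + (6.0000−3.0000)²) = 5.0000

(2.0000, 3.6056, 3.1623, 5.0000)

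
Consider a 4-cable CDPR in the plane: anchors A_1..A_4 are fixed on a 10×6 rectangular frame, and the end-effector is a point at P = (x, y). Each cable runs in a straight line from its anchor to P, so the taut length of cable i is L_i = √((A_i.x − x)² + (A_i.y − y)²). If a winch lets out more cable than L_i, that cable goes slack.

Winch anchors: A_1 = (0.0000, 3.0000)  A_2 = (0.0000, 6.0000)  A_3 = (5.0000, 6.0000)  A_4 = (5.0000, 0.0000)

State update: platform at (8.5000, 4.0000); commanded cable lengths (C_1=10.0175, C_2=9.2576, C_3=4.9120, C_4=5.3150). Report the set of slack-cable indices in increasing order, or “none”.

1, 2, 3

cable 1: L_1 = ‖A_1−P‖ = 8.5586;  C_1 = 10.0175 → slack
cable 2: L_2 = ‖A_2−P‖ = 8.7321;  C_2 = 9.2576 → slack
cable 3: L_3 = ‖A_3−P‖ = 4.0311;  C_3 = 4.9120 → slack
cable 4: L_4 = ‖A_4−P‖ = 5.3151;  C_4 = 5.3150 → taut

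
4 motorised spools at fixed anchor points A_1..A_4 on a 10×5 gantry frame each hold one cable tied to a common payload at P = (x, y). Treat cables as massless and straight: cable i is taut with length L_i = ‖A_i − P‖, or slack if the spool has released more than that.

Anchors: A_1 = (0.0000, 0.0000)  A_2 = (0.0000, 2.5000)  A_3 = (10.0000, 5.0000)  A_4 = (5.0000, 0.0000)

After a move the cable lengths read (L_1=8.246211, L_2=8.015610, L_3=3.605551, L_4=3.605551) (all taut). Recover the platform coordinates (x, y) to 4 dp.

(8.0000, 2.0000)

each cable: (A_i−P)·(A_i−P) = L_i²; let q_i = ‖A_i‖²−L_i²
q_1 = 0.0000+0.0000−68.0000 = -68.0000
row 1: 0.0000x − 5.0000y = -10.0000  (q_2=-58.0000)
row 2: -20.0000x − 10.0000y = -180.0000  (q_3=112.0000)
row 3: -10.0000x + 0.0000y = -80.0000  (q_4=12.0000)
Cramer on rows 1–2 → x = 8.0000, y = 2.0000
check cable 4: ‖A_4−P‖² = 13.0000 ≈ L_4² = 13.0000 ✓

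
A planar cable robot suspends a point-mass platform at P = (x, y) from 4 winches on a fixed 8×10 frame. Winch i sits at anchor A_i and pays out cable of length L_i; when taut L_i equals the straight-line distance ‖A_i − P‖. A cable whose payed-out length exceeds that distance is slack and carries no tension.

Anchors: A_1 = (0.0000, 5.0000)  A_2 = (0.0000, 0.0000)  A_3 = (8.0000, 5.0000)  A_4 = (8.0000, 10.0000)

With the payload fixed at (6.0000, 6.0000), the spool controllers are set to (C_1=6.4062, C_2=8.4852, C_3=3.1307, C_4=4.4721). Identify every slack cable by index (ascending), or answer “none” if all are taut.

1, 3

cable 1: L_1 = ‖A_1−P‖ = 6.0828;  C_1 = 6.4062 → slack
cable 2: L_2 = ‖A_2−P‖ = 8.4853;  C_2 = 8.4852 → taut
cable 3: L_3 = ‖A_3−P‖ = 2.2361;  C_3 = 3.1307 → slack
cable 4: L_4 = ‖A_4−P‖ = 4.4721;  C_4 = 4.4721 → taut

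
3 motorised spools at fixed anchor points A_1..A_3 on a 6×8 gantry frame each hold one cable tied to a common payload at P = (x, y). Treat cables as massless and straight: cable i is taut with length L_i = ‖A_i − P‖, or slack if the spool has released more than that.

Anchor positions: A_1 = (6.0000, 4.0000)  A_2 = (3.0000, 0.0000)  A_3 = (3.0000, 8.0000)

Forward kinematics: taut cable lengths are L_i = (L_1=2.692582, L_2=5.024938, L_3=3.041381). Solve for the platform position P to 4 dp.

each cable: (A_i−P)·(A_i−P) = L_i²; let k_i = ‖A_i‖²−L_i²
k_1 = 36.0000+16.0000−7.2500 = 44.7500
row 1: 6.0000x + 8.0000y = 61.0000  (k_2=-16.2500)
row 2: 6.0000x − 8.0000y = -19.0000  (k_3=63.7500)
Cramer on rows 1–2 → x = 3.5000, y = 5.0000

(3.5000, 5.0000)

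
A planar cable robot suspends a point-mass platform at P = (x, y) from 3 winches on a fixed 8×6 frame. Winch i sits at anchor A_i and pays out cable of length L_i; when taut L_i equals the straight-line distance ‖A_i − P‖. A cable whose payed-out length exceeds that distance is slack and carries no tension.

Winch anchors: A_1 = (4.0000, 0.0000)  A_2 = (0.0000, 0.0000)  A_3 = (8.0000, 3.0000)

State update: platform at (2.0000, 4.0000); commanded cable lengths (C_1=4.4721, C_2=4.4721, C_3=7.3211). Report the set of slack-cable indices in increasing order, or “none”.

cable 1: √((2.0000)²+(-4.0000)²)=4.4721, C_1=4.4721: taut
cable 2: √((-2.0000)²+(-4.0000)²)=4.4721, C_2=4.4721: taut
cable 3: √((6.0000)²+(-1.0000)²)=6.0828, C_3=7.3211: slack

3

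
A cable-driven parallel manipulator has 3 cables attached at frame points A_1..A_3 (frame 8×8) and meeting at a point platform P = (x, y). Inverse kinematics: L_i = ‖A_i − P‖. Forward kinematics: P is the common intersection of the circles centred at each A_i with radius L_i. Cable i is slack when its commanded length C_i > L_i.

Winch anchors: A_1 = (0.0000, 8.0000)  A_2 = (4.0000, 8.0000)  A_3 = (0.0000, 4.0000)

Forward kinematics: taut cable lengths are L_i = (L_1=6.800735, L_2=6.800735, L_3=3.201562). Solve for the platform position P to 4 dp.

(2.0000, 1.5000)

circle eqns → linear via eq_j − eq_1; set k_j = A_j·A_j − L_j²
k_1 = 0.0000+64.0000−46.2500 = 17.7500
-8.0000·x + 0.0000·y = k_1−k_2 = -16.0000
0.0000·x + 8.0000·y = k_1−k_3 = 12.0000
solve first two rows → x=2.0000, y=1.5000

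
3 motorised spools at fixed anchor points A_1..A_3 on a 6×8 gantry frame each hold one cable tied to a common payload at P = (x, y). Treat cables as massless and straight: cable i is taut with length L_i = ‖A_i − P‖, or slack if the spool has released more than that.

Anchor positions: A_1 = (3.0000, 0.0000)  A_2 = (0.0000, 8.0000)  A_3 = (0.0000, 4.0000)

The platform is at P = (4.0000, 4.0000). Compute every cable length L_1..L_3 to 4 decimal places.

L_1: Δ = A_1−P = (-1.0000, -4.0000) → ‖Δ‖ = √17.0000 = 4.1231
L_2: Δ = A_2−P = (-4.0000, 4.0000) → ‖Δ‖ = √32.0000 = 5.6569
L_3: Δ = A_3−P = (-4.0000, 0.0000) → ‖Δ‖ = √16.0000 = 4.0000

(4.1231, 5.6569, 4.0000)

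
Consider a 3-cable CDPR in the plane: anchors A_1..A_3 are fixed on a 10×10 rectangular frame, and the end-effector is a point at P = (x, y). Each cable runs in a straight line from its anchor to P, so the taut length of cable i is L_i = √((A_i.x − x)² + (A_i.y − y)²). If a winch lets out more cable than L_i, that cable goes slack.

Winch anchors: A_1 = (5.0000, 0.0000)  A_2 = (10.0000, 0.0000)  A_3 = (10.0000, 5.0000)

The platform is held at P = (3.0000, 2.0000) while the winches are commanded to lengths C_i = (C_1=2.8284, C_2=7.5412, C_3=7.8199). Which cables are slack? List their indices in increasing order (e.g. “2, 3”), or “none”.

2, 3

cable 1: √((2.0000)²+(-2.0000)²)=2.8284, C_1=2.8284: taut
cable 2: √((7.0000)²+(-2.0000)²)=7.2801, C_2=7.5412: slack
cable 3: √((7.0000)²+(3.0000)²)=7.6158, C_3=7.8199: slack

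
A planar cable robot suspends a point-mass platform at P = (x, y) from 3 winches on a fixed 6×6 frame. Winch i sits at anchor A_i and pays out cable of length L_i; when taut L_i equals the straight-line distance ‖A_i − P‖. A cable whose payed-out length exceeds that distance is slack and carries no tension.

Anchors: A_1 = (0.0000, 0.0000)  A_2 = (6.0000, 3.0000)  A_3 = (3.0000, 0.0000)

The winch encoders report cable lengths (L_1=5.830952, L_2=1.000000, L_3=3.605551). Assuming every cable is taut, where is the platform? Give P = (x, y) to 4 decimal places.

(5.0000, 3.0000)

circle eqns → linear via eq_j − eq_1; set c_j = A_j·A_j − L_j²
c_1 = 0.0000+0.0000−34.0000 = -34.0000
-12.0000·x − 6.0000·y = c_1−c_2 = -78.0000
-6.0000·x + 0.0000·y = c_1−c_3 = -30.0000
solve first two rows → x=5.0000, y=3.0000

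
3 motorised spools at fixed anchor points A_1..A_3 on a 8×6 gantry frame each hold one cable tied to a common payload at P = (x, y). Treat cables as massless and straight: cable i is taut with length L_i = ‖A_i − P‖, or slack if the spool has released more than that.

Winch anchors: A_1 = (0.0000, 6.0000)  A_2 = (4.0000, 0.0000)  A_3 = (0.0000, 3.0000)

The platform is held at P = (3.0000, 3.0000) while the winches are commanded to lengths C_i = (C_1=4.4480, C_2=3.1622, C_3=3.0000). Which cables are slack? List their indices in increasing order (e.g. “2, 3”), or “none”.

i=1: geometric 4.2426 vs commanded 4.4480 ⇒ slack
i=2: geometric 3.1623 vs commanded 3.1622 ⇒ taut
i=3: geometric 3.0000 vs commanded 3.0000 ⇒ taut

1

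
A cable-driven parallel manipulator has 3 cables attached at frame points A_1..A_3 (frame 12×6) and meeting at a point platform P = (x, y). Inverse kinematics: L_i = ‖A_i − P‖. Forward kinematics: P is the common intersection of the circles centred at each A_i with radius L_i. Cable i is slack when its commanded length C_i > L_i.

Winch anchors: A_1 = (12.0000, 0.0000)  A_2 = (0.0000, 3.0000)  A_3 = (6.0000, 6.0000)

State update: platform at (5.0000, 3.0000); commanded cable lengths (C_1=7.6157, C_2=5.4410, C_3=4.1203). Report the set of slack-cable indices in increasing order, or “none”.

cable 1: L_1 = ‖A_1−P‖ = 7.6158;  C_1 = 7.6157 → taut
cable 2: L_2 = ‖A_2−P‖ = 5.0000;  C_2 = 5.4410 → slack
cable 3: L_3 = ‖A_3−P‖ = 3.1623;  C_3 = 4.1203 → slack

2, 3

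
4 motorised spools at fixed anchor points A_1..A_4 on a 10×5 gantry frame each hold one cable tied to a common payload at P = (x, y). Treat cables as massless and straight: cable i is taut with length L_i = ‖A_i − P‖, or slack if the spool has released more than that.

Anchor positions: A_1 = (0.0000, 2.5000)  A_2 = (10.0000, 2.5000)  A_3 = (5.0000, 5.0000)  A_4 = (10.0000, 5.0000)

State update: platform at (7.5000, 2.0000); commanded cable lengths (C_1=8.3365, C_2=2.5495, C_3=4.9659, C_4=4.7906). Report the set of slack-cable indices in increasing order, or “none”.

cable 1: L_1 = ‖A_1−P‖ = 7.5166;  C_1 = 8.3365 → slack
cable 2: L_2 = ‖A_2−P‖ = 2.5495;  C_2 = 2.5495 → taut
cable 3: L_3 = ‖A_3−P‖ = 3.9051;  C_3 = 4.9659 → slack
cable 4: L_4 = ‖A_4−P‖ = 3.9051;  C_4 = 4.7906 → slack

1, 3, 4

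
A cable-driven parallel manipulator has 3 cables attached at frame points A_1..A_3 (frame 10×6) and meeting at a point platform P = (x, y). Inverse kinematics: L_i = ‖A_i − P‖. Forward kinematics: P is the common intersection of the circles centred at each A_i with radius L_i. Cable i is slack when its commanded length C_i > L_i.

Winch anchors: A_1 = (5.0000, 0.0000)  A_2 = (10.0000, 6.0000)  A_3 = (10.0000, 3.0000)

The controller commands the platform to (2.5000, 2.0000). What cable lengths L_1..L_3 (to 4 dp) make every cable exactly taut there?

(3.2016, 8.5000, 7.5664)

L_1: Δ = A_1−P = (2.5000, -2.0000) → ‖Δ‖ = √10.2500 = 3.2016
L_2: Δ = A_2−P = (7.5000, 4.0000) → ‖Δ‖ = √72.2500 = 8.5000
L_3: Δ = A_3−P = (7.5000, 1.0000) → ‖Δ‖ = √57.2500 = 7.5664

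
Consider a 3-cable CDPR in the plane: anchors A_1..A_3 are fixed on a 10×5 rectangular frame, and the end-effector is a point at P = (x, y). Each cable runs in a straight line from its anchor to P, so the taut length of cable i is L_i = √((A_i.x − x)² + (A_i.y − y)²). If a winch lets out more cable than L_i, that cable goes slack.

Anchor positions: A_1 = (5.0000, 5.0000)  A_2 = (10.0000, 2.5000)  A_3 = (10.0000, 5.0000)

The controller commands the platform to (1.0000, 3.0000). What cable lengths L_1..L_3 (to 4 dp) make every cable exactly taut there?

(4.4721, 9.0139, 9.2195)

L_1 = √((5.0000−1.0000)² + (5.0000−3.0000)²) = 4.4721
L_2 = √((10.0000−1.0000)² + (2.5000−3.0000)²) = 9.0139
L_3 = √((10.0000−1.0000)² + (5.0000−3.0000)²) = 9.2195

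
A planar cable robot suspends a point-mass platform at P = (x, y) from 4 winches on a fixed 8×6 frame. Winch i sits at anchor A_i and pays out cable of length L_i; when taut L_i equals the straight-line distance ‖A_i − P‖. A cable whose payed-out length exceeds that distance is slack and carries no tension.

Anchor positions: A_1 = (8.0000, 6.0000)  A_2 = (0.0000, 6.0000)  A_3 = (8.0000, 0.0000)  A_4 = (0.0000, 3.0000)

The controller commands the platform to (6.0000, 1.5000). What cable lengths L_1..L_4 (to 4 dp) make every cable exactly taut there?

cable 1: Δx=2.0000, Δy=4.5000; L_1 = √(Δx²+Δy²) = 4.9244
cable 2: Δx=-6.0000, Δy=4.5000; L_2 = √(Δx²+Δy²) = 7.5000
cable 3: Δx=2.0000, Δy=-1.5000; L_3 = √(Δx²+Δy²) = 2.5000
cable 4: Δx=-6.0000, Δy=1.5000; L_4 = √(Δx²+Δy²) = 6.1847

(4.9244, 7.5000, 2.5000, 6.1847)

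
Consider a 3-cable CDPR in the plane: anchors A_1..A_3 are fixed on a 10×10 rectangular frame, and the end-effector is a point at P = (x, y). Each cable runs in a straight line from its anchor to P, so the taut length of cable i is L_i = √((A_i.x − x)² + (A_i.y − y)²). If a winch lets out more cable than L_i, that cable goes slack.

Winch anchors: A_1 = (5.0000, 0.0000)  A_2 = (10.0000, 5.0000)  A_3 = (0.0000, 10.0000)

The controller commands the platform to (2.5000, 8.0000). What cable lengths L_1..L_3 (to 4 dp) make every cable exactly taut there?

L_1: Δ = A_1−P = (2.5000, -8.0000) → ‖Δ‖ = √70.2500 = 8.3815
L_2: Δ = A_2−P = (7.5000, -3.0000) → ‖Δ‖ = √65.2500 = 8.0777
L_3: Δ = A_3−P = (-2.5000, 2.0000) → ‖Δ‖ = √10.2500 = 3.2016

(8.3815, 8.0777, 3.2016)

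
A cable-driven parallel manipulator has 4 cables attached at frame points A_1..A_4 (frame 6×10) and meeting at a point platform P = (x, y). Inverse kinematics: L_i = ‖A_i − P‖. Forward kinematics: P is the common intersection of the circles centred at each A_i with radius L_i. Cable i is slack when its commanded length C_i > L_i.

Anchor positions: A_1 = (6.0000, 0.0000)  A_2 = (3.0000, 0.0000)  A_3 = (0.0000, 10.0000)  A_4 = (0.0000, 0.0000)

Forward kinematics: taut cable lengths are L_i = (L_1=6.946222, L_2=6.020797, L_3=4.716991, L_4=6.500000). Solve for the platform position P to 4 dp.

(2.5000, 6.0000)

circle eqns → linear via eq_j − eq_1; set c_j = A_j·A_j − L_j²
c_1 = 36.0000+0.0000−48.2500 = -12.2500
6.0000·x + 0.0000·y = c_1−c_2 = 15.0000
12.0000·x − 20.0000·y = c_1−c_3 = -90.0000
12.0000·x + 0.0000·y = c_1−c_4 = 30.0000
solve first two rows → x=2.5000, y=6.0000
check cable 4: ‖A_4−P‖² = 42.2500 ≈ L_4² = 42.2500 ✓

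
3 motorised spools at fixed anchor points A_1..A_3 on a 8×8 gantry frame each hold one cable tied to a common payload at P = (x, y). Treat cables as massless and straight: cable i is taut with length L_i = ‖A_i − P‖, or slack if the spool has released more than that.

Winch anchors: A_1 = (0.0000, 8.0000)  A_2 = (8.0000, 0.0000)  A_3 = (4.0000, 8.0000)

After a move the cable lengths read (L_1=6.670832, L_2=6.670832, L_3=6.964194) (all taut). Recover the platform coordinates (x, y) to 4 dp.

(1.5000, 1.5000)

circle eqns → linear via eq_j − eq_1; set k_j = A_j·A_j − L_j²
k_1 = 0.0000+64.0000−44.5000 = 19.5000
-16.0000·x + 16.0000·y = k_1−k_2 = 0.0000
-8.0000·x + 0.0000·y = k_1−k_3 = -12.0000
solve first two rows → x=1.5000, y=1.5000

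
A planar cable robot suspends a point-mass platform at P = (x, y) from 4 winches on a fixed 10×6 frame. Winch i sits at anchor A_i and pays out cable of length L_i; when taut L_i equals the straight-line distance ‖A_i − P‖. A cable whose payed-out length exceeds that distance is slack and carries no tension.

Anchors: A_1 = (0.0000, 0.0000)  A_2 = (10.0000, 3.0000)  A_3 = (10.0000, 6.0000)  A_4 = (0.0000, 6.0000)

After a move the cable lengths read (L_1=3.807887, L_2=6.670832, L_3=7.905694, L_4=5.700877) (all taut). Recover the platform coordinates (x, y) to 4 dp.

expand ‖A_i−P‖²=L_i² and subtract eq 1 (k_i ≔ ‖A_i‖²−L_i²)
k_1 = 0.0000+0.0000−14.5000 = -14.5000
eq1−eq2 → [-20.0000  -6.0000]·P = -79.0000
eq1−eq3 → [-20.0000  -12.0000]·P = -88.0000
eq1−eq4 → [0.0000  -12.0000]·P = -18.0000
2×2 solve → P = (3.5000, 1.5000)
check cable 4: ‖A_4−P‖² = 32.5000 ≈ L_4² = 32.5000 ✓

(3.5000, 1.5000)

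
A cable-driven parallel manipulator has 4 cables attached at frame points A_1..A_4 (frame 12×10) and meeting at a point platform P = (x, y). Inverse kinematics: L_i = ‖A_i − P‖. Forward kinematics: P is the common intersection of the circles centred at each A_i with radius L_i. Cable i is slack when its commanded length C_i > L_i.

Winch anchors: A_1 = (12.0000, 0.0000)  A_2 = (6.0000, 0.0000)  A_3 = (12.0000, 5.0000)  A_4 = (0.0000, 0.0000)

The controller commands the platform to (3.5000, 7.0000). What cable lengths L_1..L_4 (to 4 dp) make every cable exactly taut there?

(11.0114, 7.4330, 8.7321, 7.8262)

cable 1: Δx=8.5000, Δy=-7.0000; L_1 = √(Δx²+Δy²) = 11.0114
cable 2: Δx=2.5000, Δy=-7.0000; L_2 = √(Δx²+Δy²) = 7.4330
cable 3: Δx=8.5000, Δy=-2.0000; L_3 = √(Δx²+Δy²) = 8.7321
cable 4: Δx=-3.5000, Δy=-7.0000; L_4 = √(Δx²+Δy²) = 7.8262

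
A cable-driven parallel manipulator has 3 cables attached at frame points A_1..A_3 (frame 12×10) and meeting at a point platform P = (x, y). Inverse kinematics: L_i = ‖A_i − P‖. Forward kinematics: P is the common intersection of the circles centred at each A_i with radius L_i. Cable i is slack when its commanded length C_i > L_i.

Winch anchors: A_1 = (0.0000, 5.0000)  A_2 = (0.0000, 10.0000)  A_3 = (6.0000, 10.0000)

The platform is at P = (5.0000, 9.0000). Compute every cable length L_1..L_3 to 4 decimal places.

(6.4031, 5.0990, 1.4142)

L_1 = √((0.0000−5.0000)² + (5.0000−9.0000)²) = 6.4031
L_2 = √((0.0000−5.0000)² + (10.0000−9.0000)²) = 5.0990
L_3 = √((6.0000−5.0000)² + (10.0000−9.0000)²) = 1.4142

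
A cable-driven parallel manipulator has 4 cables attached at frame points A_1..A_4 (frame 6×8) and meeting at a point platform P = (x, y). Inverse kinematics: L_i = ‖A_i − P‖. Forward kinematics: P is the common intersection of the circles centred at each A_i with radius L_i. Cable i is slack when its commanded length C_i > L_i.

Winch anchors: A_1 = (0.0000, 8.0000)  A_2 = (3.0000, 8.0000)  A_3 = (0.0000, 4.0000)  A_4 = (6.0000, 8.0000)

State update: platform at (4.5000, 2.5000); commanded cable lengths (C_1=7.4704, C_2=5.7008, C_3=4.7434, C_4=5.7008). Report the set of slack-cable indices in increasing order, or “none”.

1

i=1: geometric 7.1063 vs commanded 7.4704 ⇒ slack
i=2: geometric 5.7009 vs commanded 5.7008 ⇒ taut
i=3: geometric 4.7434 vs commanded 4.7434 ⇒ taut
i=4: geometric 5.7009 vs commanded 5.7008 ⇒ taut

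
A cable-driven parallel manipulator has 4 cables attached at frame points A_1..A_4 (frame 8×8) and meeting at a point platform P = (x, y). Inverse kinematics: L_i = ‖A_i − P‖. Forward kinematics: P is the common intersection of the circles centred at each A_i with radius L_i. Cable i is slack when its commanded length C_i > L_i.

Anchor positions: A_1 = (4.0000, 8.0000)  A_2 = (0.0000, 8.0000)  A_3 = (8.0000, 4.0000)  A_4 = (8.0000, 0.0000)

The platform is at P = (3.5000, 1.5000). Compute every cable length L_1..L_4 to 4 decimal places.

L_1 = √((4.0000−3.5000)² + (8.0000−1.5000)²) = 6.5192
L_2 = √((0.0000−3.5000)² + (8.0000−1.5000)²) = 7.3824
L_3 = √((8.0000−3.5000)² + (4.0000−1.5000)²) = 5.1478
L_4 = √((8.0000−3.5000)² + (0.0000−1.5000)²) = 4.7434

(6.5192, 7.3824, 5.1478, 4.7434)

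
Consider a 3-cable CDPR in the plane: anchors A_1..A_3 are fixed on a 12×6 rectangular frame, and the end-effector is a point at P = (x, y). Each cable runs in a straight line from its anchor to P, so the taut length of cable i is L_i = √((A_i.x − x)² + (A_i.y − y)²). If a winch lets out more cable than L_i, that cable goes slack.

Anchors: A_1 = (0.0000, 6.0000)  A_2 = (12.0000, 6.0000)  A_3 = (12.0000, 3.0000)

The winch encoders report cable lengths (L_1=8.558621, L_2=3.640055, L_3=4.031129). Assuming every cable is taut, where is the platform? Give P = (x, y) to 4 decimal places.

expand ‖A_i−P‖²=L_i² and subtract eq 1 (q_i ≔ ‖A_i‖²−L_i²)
q_1 = 0.0000+36.0000−73.2500 = -37.2500
eq1−eq2 → [-24.0000  0.0000]·P = -204.0000
eq1−eq3 → [-24.0000  6.0000]·P = -174.0000
2×2 solve → P = (8.5000, 5.0000)

(8.5000, 5.0000)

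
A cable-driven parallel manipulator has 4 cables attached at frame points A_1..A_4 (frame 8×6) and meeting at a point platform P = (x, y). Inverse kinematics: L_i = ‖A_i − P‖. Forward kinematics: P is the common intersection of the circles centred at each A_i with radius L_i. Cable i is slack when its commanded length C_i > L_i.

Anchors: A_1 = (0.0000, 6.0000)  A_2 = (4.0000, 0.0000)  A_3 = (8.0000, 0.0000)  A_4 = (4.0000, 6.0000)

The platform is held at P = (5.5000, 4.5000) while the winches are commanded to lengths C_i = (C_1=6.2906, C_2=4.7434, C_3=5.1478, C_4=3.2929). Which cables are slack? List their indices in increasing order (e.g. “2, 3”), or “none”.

1, 4

cable 1: √((-5.5000)²+(1.5000)²)=5.7009, C_1=6.2906: slack
cable 2: √((-1.5000)²+(-4.5000)²)=4.7434, C_2=4.7434: taut
cable 3: √((2.5000)²+(-4.5000)²)=5.1478, C_3=5.1478: taut
cable 4: √((-1.5000)²+(1.5000)²)=2.1213, C_4=3.2929: slack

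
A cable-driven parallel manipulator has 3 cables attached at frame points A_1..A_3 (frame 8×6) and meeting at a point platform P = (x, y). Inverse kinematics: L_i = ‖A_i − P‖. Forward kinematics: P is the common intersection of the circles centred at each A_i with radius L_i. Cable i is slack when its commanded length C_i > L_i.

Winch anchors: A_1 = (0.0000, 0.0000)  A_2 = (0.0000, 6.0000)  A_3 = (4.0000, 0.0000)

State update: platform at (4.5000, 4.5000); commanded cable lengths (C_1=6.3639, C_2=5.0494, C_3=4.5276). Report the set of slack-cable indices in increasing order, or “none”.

i=1: geometric 6.3640 vs commanded 6.3639 ⇒ taut
i=2: geometric 4.7434 vs commanded 5.0494 ⇒ slack
i=3: geometric 4.5277 vs commanded 4.5276 ⇒ taut

2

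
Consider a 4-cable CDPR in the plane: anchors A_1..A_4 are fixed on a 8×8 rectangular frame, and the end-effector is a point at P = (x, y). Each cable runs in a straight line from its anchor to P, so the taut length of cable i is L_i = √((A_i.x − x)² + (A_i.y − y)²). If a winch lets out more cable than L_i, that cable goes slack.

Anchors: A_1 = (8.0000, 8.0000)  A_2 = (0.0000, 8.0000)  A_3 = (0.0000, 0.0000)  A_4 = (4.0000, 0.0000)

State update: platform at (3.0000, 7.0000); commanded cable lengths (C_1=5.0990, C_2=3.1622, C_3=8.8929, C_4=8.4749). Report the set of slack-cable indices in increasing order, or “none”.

i=1: geometric 5.0990 vs commanded 5.0990 ⇒ taut
i=2: geometric 3.1623 vs commanded 3.1622 ⇒ taut
i=3: geometric 7.6158 vs commanded 8.8929 ⇒ slack
i=4: geometric 7.0711 vs commanded 8.4749 ⇒ slack

3, 4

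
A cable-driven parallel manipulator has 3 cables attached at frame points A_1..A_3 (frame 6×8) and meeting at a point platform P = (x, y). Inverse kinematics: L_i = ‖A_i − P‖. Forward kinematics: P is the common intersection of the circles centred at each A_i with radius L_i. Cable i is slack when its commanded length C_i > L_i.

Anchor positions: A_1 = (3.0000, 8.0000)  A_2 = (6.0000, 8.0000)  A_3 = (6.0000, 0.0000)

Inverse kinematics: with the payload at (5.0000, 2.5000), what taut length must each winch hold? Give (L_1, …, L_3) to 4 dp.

cable 1: Δx=-2.0000, Δy=5.5000; L_1 = √(Δx²+Δy²) = 5.8523
cable 2: Δx=1.0000, Δy=5.5000; L_2 = √(Δx²+Δy²) = 5.5902
cable 3: Δx=1.0000, Δy=-2.5000; L_3 = √(Δx²+Δy²) = 2.6926

(5.8523, 5.5902, 2.6926)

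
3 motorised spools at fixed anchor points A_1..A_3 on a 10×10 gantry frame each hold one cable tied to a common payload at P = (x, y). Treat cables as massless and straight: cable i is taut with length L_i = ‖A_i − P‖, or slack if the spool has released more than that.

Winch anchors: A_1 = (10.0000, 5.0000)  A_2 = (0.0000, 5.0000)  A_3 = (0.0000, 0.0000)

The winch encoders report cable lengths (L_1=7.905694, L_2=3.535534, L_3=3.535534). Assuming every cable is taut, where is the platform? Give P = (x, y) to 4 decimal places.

circle eqns → linear via eq_j − eq_1; set c_j = A_j·A_j − L_j²
c_1 = 100.0000+25.0000−62.5000 = 62.5000
20.0000·x + 0.0000·y = c_1−c_2 = 50.0000
20.0000·x + 10.0000·y = c_1−c_3 = 75.0000
solve first two rows → x=2.5000, y=2.5000

(2.5000, 2.5000)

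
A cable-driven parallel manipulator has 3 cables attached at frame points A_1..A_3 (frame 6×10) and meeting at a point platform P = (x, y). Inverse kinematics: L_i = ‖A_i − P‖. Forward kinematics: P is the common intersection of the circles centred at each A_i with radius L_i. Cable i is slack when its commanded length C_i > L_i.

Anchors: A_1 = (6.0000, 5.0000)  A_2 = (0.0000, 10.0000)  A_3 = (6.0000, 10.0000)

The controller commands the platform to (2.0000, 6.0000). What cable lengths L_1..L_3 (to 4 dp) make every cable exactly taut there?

(4.1231, 4.4721, 5.6569)

L_1: Δ = A_1−P = (4.0000, -1.0000) → ‖Δ‖ = √17.0000 = 4.1231
L_2: Δ = A_2−P = (-2.0000, 4.0000) → ‖Δ‖ = √20.0000 = 4.4721
L_3: Δ = A_3−P = (4.0000, 4.0000) → ‖Δ‖ = √32.0000 = 5.6569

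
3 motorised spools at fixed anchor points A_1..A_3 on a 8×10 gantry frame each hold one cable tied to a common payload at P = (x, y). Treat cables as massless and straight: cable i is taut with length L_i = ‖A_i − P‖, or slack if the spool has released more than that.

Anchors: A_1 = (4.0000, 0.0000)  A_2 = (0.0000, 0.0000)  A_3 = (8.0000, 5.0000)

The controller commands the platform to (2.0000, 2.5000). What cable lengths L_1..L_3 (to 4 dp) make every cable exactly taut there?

L_1 = √((4.0000−2.0000)² + (0.0000−2.5000)²) = 3.2016
L_2 = √((0.0000−2.0000)² + (0.0000−2.5000)²) = 3.2016
L_3 = √((8.0000−2.0000)² + (5.0000−2.5000)²) = 6.5000

(3.2016, 3.2016, 6.5000)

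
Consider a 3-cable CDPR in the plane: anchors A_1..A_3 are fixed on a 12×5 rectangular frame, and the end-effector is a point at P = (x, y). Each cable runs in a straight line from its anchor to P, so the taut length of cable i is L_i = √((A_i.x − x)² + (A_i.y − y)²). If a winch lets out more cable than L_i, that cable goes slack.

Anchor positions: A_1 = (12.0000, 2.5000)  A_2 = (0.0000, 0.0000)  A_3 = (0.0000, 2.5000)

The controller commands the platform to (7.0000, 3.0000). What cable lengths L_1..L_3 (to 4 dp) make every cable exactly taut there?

(5.0249, 7.6158, 7.0178)

L_1: Δ = A_1−P = (5.0000, -0.5000) → ‖Δ‖ = √25.2500 = 5.0249
L_2: Δ = A_2−P = (-7.0000, -3.0000) → ‖Δ‖ = √58.0000 = 7.6158
L_3: Δ = A_3−P = (-7.0000, -0.5000) → ‖Δ‖ = √49.2500 = 7.0178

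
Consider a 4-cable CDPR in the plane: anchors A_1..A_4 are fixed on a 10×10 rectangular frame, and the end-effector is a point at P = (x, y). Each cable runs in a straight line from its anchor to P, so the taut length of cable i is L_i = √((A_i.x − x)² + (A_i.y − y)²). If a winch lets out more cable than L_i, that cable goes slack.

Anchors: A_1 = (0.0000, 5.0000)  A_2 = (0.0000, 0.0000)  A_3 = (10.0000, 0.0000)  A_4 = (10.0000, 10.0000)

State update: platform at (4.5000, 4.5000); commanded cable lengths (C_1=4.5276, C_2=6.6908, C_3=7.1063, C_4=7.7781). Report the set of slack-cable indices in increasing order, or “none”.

i=1: geometric 4.5277 vs commanded 4.5276 ⇒ taut
i=2: geometric 6.3640 vs commanded 6.6908 ⇒ slack
i=3: geometric 7.1063 vs commanded 7.1063 ⇒ taut
i=4: geometric 7.7782 vs commanded 7.7781 ⇒ taut

2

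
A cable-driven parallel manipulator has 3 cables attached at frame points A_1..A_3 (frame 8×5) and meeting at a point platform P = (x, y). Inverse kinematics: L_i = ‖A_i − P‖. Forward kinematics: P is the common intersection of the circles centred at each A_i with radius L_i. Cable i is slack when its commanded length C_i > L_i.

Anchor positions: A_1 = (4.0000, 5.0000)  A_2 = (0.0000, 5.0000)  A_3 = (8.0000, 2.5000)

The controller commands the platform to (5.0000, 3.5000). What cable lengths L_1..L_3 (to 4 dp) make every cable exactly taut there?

(1.8028, 5.2202, 3.1623)

cable 1: Δx=-1.0000, Δy=1.5000; L_1 = √(Δx²+Δy²) = 1.8028
cable 2: Δx=-5.0000, Δy=1.5000; L_2 = √(Δx²+Δy²) = 5.2202
cable 3: Δx=3.0000, Δy=-1.0000; L_3 = √(Δx²+Δy²) = 3.1623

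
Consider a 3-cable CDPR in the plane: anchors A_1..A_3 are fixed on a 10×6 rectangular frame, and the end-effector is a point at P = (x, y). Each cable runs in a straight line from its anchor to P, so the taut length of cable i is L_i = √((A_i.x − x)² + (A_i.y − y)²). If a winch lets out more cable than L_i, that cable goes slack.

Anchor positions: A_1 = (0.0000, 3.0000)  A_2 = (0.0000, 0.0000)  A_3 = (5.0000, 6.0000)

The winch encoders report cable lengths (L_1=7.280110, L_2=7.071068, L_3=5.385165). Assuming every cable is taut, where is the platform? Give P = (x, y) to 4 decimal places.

circle eqns → linear via eq_j − eq_1; set k_j = A_j·A_j − L_j²
k_1 = 0.0000+9.0000−53.0000 = -44.0000
0.0000·x + 6.0000·y = k_1−k_2 = 6.0000
-10.0000·x − 6.0000·y = k_1−k_3 = -76.0000
solve first two rows → x=7.0000, y=1.0000

(7.0000, 1.0000)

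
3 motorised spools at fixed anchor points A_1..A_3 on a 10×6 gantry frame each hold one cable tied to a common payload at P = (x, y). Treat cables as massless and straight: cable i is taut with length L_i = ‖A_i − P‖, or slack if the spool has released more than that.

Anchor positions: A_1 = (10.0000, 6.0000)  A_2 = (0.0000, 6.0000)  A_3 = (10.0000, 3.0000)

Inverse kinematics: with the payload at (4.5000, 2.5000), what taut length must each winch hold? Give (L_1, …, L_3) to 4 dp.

(6.5192, 5.7009, 5.5227)

cable 1: Δx=5.5000, Δy=3.5000; L_1 = √(Δx²+Δy²) = 6.5192
cable 2: Δx=-4.5000, Δy=3.5000; L_2 = √(Δx²+Δy²) = 5.7009
cable 3: Δx=5.5000, Δy=0.5000; L_3 = √(Δx²+Δy²) = 5.5227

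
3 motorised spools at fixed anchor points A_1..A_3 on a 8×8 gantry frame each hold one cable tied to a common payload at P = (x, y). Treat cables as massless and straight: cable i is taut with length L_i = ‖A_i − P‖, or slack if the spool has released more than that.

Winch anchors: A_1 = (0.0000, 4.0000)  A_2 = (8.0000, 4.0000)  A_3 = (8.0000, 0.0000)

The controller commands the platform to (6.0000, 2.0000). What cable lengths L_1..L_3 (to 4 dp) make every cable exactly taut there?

(6.3246, 2.8284, 2.8284)

L_1: Δ = A_1−P = (-6.0000, 2.0000) → ‖Δ‖ = √40.0000 = 6.3246
L_2: Δ = A_2−P = (2.0000, 2.0000) → ‖Δ‖ = √8.0000 = 2.8284
L_3: Δ = A_3−P = (2.0000, -2.0000) → ‖Δ‖ = √8.0000 = 2.8284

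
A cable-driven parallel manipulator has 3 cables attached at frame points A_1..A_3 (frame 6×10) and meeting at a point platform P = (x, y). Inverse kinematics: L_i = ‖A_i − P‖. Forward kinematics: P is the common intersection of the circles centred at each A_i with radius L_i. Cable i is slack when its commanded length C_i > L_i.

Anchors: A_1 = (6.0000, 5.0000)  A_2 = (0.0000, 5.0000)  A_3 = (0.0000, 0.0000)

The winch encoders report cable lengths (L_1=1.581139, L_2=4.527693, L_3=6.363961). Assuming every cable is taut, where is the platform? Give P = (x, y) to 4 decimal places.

(4.5000, 4.5000)

expand ‖A_i−P‖²=L_i² and subtract eq 1 (k_i ≔ ‖A_i‖²−L_i²)
k_1 = 36.0000+25.0000−2.5000 = 58.5000
eq1−eq2 → [12.0000  0.0000]·P = 54.0000
eq1−eq3 → [12.0000  10.0000]·P = 99.0000
2×2 solve → P = (4.5000, 4.5000)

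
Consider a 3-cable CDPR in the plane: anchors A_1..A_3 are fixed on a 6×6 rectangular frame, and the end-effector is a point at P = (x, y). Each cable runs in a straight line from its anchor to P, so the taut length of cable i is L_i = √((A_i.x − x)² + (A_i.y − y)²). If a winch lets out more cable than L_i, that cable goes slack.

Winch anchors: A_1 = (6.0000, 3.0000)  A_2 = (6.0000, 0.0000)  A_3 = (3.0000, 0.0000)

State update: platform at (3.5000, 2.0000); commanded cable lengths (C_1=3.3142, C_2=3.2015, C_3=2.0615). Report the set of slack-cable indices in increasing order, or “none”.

cable 1: L_1 = ‖A_1−P‖ = 2.6926;  C_1 = 3.3142 → slack
cable 2: L_2 = ‖A_2−P‖ = 3.2016;  C_2 = 3.2015 → taut
cable 3: L_3 = ‖A_3−P‖ = 2.0616;  C_3 = 2.0615 → taut

1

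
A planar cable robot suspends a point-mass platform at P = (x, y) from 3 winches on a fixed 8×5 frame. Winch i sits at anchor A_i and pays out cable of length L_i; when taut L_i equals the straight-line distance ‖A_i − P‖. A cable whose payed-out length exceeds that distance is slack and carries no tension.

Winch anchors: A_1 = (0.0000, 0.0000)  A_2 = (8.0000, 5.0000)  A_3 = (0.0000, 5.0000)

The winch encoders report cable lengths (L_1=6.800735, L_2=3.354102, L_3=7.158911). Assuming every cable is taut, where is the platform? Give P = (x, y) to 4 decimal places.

circle eqns → linear via eq_j − eq_1; set q_j = A_j·A_j − L_j²
q_1 = 0.0000+0.0000−46.2500 = -46.2500
-16.0000·x − 10.0000·y = q_1−q_2 = -124.0000
0.0000·x − 10.0000·y = q_1−q_3 = -20.0000
solve first two rows → x=6.5000, y=2.0000

(6.5000, 2.0000)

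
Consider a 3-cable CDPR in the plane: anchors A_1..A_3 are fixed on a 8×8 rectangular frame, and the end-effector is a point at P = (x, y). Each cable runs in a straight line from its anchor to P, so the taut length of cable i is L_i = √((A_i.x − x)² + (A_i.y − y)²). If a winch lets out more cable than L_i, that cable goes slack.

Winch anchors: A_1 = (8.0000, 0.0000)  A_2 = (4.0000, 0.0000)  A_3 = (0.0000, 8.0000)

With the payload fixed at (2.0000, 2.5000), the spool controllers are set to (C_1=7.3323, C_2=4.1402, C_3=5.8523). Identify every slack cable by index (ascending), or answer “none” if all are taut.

cable 1: L_1 = ‖A_1−P‖ = 6.5000;  C_1 = 7.3323 → slack
cable 2: L_2 = ‖A_2−P‖ = 3.2016;  C_2 = 4.1402 → slack
cable 3: L_3 = ‖A_3−P‖ = 5.8523;  C_3 = 5.8523 → taut

1, 2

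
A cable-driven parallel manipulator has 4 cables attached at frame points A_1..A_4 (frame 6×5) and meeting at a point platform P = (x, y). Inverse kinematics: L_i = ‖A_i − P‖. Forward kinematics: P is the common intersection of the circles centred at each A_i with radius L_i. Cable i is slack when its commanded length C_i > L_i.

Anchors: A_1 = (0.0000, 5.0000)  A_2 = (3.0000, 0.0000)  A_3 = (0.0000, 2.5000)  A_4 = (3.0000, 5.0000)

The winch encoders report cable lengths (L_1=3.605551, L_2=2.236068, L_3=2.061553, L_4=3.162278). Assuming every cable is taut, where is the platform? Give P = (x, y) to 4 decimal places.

each cable: (A_i−P)·(A_i−P) = L_i²; let c_i = ‖A_i‖²−L_i²
c_1 = 0.0000+25.0000−13.0000 = 12.0000
row 1: -6.0000x + 10.0000y = 8.0000  (c_2=4.0000)
row 2: 0.0000x + 5.0000y = 10.0000  (c_3=2.0000)
row 3: -6.0000x + 0.0000y = -12.0000  (c_4=24.0000)
Cramer on rows 1–2 → x = 2.0000, y = 2.0000
check cable 4: ‖A_4−P‖² = 10.0000 ≈ L_4² = 10.0000 ✓

(2.0000, 2.0000)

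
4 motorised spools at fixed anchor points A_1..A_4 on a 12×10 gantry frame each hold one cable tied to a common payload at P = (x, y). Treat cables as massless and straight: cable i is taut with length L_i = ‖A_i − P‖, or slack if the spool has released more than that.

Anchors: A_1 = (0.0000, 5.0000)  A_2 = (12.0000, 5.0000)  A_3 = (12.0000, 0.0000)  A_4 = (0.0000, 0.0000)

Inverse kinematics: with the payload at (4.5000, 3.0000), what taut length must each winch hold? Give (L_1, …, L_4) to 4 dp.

cable 1: Δx=-4.5000, Δy=2.0000; L_1 = √(Δx²+Δy²) = 4.9244
cable 2: Δx=7.5000, Δy=2.0000; L_2 = √(Δx²+Δy²) = 7.7621
cable 3: Δx=7.5000, Δy=-3.0000; L_3 = √(Δx²+Δy²) = 8.0777
cable 4: Δx=-4.5000, Δy=-3.0000; L_4 = √(Δx²+Δy²) = 5.4083

(4.9244, 7.7621, 8.0777, 5.4083)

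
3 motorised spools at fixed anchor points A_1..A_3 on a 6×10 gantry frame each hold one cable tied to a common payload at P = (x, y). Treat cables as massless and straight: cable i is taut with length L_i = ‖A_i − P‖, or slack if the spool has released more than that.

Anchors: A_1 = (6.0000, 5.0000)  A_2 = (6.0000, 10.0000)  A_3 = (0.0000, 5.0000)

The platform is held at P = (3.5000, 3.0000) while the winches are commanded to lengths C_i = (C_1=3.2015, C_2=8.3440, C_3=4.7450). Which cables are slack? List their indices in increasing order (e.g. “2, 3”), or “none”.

cable 1: √((2.5000)²+(2.0000)²)=3.2016, C_1=3.2015: taut
cable 2: √((2.5000)²+(7.0000)²)=7.4330, C_2=8.3440: slack
cable 3: √((-3.5000)²+(2.0000)²)=4.0311, C_3=4.7450: slack

2, 3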